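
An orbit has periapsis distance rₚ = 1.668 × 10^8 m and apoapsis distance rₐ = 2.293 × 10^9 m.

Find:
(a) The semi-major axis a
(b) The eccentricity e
rₚ = 1.668 × 10^8 m
rₐ = 2.293 × 10^9 m
(a) a = (rₚ + rₐ)/2 = 1.2299 × 10^9 m ≈ 1.23 × 10^9 m
(b) e = (rₐ − rₚ)/(rₐ + rₚ) = (2.1262 × 10^9) / (2.4598 × 10^9) = 0.864379

Final answer:
(a) a = 1.23 × 10^9 m
(b) e = 0.8644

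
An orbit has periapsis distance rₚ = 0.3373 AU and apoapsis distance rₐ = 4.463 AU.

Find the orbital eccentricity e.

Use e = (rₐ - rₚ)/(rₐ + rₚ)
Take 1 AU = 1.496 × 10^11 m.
rₚ = 0.3373 AU = 5.04601 × 10^10 m
rₐ = 4.463 AU = 6.67665 × 10^11 m
rₐ − rₚ = 6.17205 × 10^11 m
rₐ + rₚ = 7.18125 × 10^11 m
e = (rₐ − rₚ)/(rₐ + rₚ) = 0.859467

Final answer: e = 0.8595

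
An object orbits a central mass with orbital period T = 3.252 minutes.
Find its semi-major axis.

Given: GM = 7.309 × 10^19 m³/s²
T = 3.252 minutes = 195.12 s
GM = 7.309 × 10^19 m³/s²
Kepler's third law: a³ = GM T² / (4π²)
T² = 38071.8 s²
a³ = (7.309 × 10^19) × 38071.8 / (4π²) = 7.04858 × 10^22 m³
a = (a³)^(1/3) = 4.1308 × 10^7 m ≈ 41.31 Mm

Final answer: 41.31 Mm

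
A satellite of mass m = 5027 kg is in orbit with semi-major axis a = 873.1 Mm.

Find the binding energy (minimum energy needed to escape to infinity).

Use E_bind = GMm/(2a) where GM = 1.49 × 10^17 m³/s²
a = 873.1 Mm = 8.731 × 10^8 m
GM = 1.49 × 10^17 m³/s²
m = 5027 kg
GMm = 1.49 × 10^17 × 5027 = 7.49023 × 10^20 m³·kg/s²
2a = 1.7462 × 10^9 m
E_bind = GMm/(2a) = 4.28945 × 10^11 J ≈ 428.9 GJ

Final answer: 428.9 GJ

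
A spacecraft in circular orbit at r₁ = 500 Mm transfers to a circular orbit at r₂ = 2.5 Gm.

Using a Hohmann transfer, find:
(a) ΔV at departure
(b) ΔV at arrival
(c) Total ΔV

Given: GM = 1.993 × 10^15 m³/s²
r₁ = 500 Mm = 5 × 10^8 m
r₂ = 2.5 Gm = 2.5 × 10^9 m
GM = 1.993 × 10^15 m³/s²
Transfer ellipse: a_t = (r₁ + r₂)/2 = 1.5 × 10^9 m
Circular speed at r₁: v₁ = √(GM/r₁) = 1996.5 m/s
Transfer speed at r₁ (periapsis): v₁ₜ = √(GM(2/r₁ − 1/a_t)) = 2577.47 m/s
(a) ΔV₁ = v₁ₜ − v₁ = 580.97 m/s ≈ 581 m/s
Circular speed at r₂: v₂ = √(GM/r₂) = 892.861 m/s
Transfer speed at r₂ (apoapsis): v₂ₜ = √(GM(2/r₂ − 1/a_t)) = 515.493 m/s
(b) ΔV₂ = v₂ − v₂ₜ = 377.367 m/s ≈ 377.4 m/s
(c) ΔV_total = ΔV₁ + ΔV₂ = 958.337 m/s ≈ 958.3 m/s

Final answer:
(a) ΔV₁ = 581 m/s
(b) ΔV₂ = 377.4 m/s
(c) ΔV_total = 958.3 m/s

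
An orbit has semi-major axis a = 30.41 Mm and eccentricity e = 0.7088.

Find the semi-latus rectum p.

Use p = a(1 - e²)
a = 30.41 Mm = 3.041 × 10^7 m
e = 0.7088,  e² = 0.502397,  1 − e² = 0.497603
p = a(1 − e²) = 3.041 × 10^7 m × 0.497603 = 1.51321 × 10^7 m ≈ 15.13 Mm

Final answer: p = 15.13 Mm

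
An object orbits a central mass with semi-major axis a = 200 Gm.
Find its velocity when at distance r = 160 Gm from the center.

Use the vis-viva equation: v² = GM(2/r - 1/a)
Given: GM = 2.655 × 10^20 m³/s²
a = 200 Gm = 2 × 10^11 m
r = 160 Gm = 1.6 × 10^11 m
GM = 2.655 × 10^20 m³/s²
2/r − 1/a = 1.25 × 10^-11 − 5 × 10^-12 = 7.5 × 10^-12 m⁻¹
v² = GM (2/r − 1/a) = 1.99125 × 10^9 m²/s²
v = 44623.4 m/s ≈ 44.62 km/s

Final answer: 44.62 km/s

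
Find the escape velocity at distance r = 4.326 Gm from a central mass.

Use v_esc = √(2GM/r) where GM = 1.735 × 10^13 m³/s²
r = 4.326 Gm = 4.326 × 10^9 m
GM = 1.735 × 10^13 m³/s²
2GM/r = 2 × (1.735 × 10^13) / (4.326 × 10^9) = 8021.27 m²/s²
v_esc = √(2GM/r) = 89.5615 m/s ≈ 89.56 m/s

Final answer: 89.56 m/s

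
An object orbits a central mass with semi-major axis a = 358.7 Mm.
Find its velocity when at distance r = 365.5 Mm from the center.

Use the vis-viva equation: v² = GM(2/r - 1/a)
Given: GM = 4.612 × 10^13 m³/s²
a = 358.7 Mm = 3.587 × 10^8 m
r = 365.5 Mm = 3.655 × 10^8 m
GM = 4.612 × 10^13 m³/s²
2/r − 1/a = 5.47196 × 10^-9 − 2.78784 × 10^-9 = 2.68411 × 10^-9 m⁻¹
v² = GM (2/r − 1/a) = 123791 m²/s²
v = 351.84 m/s ≈ 351.8 m/s

Final answer: 351.8 m/s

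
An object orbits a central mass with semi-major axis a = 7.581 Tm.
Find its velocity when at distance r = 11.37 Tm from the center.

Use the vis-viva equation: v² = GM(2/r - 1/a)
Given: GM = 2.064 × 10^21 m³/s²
a = 7.581 Tm = 7.581 × 10^12 m
r = 11.37 Tm = 1.137 × 10^13 m
GM = 2.064 × 10^21 m³/s²
2/r − 1/a = 1.75901 × 10^-13 − 1.31909 × 10^-13 = 4.39928 × 10^-14 m⁻¹
v² = GM (2/r − 1/a) = 9.08011 × 10^7 m²/s²
v = 9528.96 m/s ≈ 9.529 km/s

Final answer: 9.529 km/s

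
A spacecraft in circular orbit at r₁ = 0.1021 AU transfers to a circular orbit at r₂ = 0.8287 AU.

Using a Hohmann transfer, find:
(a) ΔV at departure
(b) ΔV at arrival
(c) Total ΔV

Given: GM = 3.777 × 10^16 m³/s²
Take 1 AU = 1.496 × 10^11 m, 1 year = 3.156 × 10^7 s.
r₁ = 0.1021 AU = 1.52742 × 10^10 m
r₂ = 0.8287 AU = 1.23974 × 10^11 m
GM = 3.777 × 10^16 m³/s²
Transfer ellipse: a_t = (r₁ + r₂)/2 = 6.96238 × 10^10 m
Circular speed at r₁: v₁ = √(GM/r₁) = 1572.52 m/s
Transfer speed at r₁ (periapsis): v₁ₜ = √(GM(2/r₁ − 1/a_t)) = 2098.36 m/s
(a) ΔV₁ = v₁ₜ − v₁ = 525.846 m/s ≈ 0.1109 AU/year
Circular speed at r₂: v₂ = √(GM/r₂) = 551.962 m/s
Transfer speed at r₂ (apoapsis): v₂ₜ = √(GM(2/r₂ − 1/a_t)) = 258.529 m/s
(b) ΔV₂ = v₂ − v₂ₜ = 293.433 m/s ≈ 293.4 m/s
(c) ΔV_total = ΔV₁ + ΔV₂ = 819.28 m/s ≈ 0.1728 AU/year

Final answer:
(a) ΔV₁ = 0.1109 AU/year
(b) ΔV₂ = 293.4 m/s
(c) ΔV_total = 0.1728 AU/year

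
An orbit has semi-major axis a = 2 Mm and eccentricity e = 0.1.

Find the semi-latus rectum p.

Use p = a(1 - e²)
a = 2 Mm = 2 × 10^6 m
e = 0.1,  e² = 0.01,  1 − e² = 0.99
p = a(1 − e²) = 2 × 10^6 m × 0.99 = 1.98 × 10^6 m ≈ 1.98 Mm

Final answer: p = 1.98 Mm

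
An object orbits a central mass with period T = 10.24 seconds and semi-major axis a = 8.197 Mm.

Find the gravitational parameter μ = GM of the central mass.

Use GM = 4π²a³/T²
T = 10.24 seconds
a = 8.197 Mm = 8.197 × 10^6 m
a³ = 5.50763 × 10^20 m³
T² = 104.858 s²
GM = 4π² × (5.50763 × 10^20) / 104.858 = 2.0736 × 10^20 m³/s²
GM ≈ 2.074 × 10^20 m³/s²

Final answer: GM = 2.074 × 10^20 m³/s²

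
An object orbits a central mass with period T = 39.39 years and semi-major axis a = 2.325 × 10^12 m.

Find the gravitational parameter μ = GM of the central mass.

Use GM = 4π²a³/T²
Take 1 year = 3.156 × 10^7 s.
T = 39.39 years = 1.24315 × 10^9 s
a = 2.325 × 10^12 m
a³ = 1.25681 × 10^37 m³
T² = 1.54542 × 10^18 s²
GM = 4π² × (1.25681 × 10^37) / (1.54542 × 10^18) = 3.21057 × 10^20 m³/s²
GM ≈ 3.211 × 10^20 m³/s²

Final answer: GM = 3.211 × 10^20 m³/s²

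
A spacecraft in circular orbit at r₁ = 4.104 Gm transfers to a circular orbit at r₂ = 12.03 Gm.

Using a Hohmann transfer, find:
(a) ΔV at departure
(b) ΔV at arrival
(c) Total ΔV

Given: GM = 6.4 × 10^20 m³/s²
r₁ = 4.104 Gm = 4.104 × 10^9 m
r₂ = 12.03 Gm = 1.203 × 10^10 m
GM = 6.4 × 10^20 m³/s²
Transfer ellipse: a_t = (r₁ + r₂)/2 = 8.067 × 10^9 m
Circular speed at r₁: v₁ = √(GM/r₁) = 394899 m/s
Transfer speed at r₁ (periapsis): v₁ₜ = √(GM(2/r₁ − 1/a_t)) = 482240 m/s
(a) ΔV₁ = v₁ₜ − v₁ = 87340.6 m/s ≈ 87.34 km/s
Circular speed at r₂: v₂ = √(GM/r₂) = 230652 m/s
Transfer speed at r₂ (apoapsis): v₂ₜ = √(GM(2/r₂ − 1/a_t)) = 164515 m/s
(b) ΔV₂ = v₂ − v₂ₜ = 66137.2 m/s ≈ 66.14 km/s
(c) ΔV_total = ΔV₁ + ΔV₂ = 153478 m/s ≈ 153.5 km/s

Final answer:
(a) ΔV₁ = 87.34 km/s
(b) ΔV₂ = 66.14 km/s
(c) ΔV_total = 153.5 km/s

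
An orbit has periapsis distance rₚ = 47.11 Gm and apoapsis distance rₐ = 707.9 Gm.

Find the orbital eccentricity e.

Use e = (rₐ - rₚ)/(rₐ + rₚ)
rₚ = 47.11 Gm = 4.711 × 10^10 m
rₐ = 707.9 Gm = 7.079 × 10^11 m
rₐ − rₚ = 6.6079 × 10^11 m
rₐ + rₚ = 7.5501 × 10^11 m
e = (rₐ − rₚ)/(rₐ + rₚ) = 0.875207

Final answer: e = 0.8752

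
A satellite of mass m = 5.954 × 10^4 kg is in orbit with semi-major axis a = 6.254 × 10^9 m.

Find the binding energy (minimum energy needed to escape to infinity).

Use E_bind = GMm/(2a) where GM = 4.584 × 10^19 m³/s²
a = 6.254 × 10^9 m
GM = 4.584 × 10^19 m³/s²
m = 5.954 × 10^4 kg
GMm = 4.584 × 10^19 × 59540 = 2.72931 × 10^24 m³·kg/s²
2a = 1.2508 × 10^10 m
E_bind = GMm/(2a) = 2.18205 × 10^14 J ≈ 218.2 TJ

Final answer: 218.2 TJ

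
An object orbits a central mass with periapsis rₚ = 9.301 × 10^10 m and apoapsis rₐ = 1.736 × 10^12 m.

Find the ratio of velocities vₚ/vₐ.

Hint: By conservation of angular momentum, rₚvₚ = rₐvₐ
rₚ = 9.301 × 10^10 m
rₐ = 1.736 × 10^12 m
rₚvₚ = rₐvₐ  ⇒  vₚ/vₐ = rₐ/rₚ
vₚ/vₐ = (1.736 × 10^12) / (9.301 × 10^10) = 18.6647

Final answer: vₚ/vₐ = 18.66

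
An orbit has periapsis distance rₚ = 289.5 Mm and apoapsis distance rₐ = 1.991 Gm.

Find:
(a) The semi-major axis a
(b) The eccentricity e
rₚ = 289.5 Mm = 2.895 × 10^8 m
rₐ = 1.991 Gm = 1.991 × 10^9 m
(a) a = (rₚ + rₐ)/2 = 1.14025 × 10^9 m ≈ 1.14 Gm
(b) e = (rₐ − rₚ)/(rₐ + rₚ) = (1.7015 × 10^9) / (2.2805 × 10^9) = 0.746108

Final answer:
(a) a = 1.14 Gm
(b) e = 0.7461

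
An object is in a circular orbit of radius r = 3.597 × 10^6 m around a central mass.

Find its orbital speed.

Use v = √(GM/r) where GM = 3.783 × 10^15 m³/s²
r = 3.597 × 10^6 m
GM = 3.783 × 10^15 m³/s²
GM/r = (3.783 × 10^15) / (3.597 × 10^6) = 1.05171 × 10^9 m²/s²
v = √(GM/r) = 32430.1 m/s ≈ 32.43 km/s

Final answer: 32.43 km/s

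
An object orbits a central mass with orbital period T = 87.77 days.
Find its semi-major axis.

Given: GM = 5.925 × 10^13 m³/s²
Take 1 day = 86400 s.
T = 87.77 days = 7.58333 × 10^6 s
GM = 5.925 × 10^13 m³/s²
Kepler's third law: a³ = GM T² / (4π²)
T² = 5.75069 × 10^13 s²
a³ = (5.925 × 10^13) × (5.75069 × 10^13) / (4π²) = 8.63075 × 10^25 m³
a = (a³)^(1/3) = 4.41926 × 10^8 m ≈ 4.419 × 10^8 m

Final answer: 4.419 × 10^8 m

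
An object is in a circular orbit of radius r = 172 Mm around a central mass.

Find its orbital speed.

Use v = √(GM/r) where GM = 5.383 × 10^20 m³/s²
r = 172 Mm = 1.72 × 10^8 m
GM = 5.383 × 10^20 m³/s²
GM/r = (5.383 × 10^20) / (1.72 × 10^8) = 3.12965 × 10^12 m²/s²
v = √(GM/r) = 1.76908 × 10^6 m/s ≈ 1769 km/s

Final answer: 1769 km/s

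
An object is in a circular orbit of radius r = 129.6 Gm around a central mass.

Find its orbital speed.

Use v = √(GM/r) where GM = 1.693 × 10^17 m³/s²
r = 129.6 Gm = 1.296 × 10^11 m
GM = 1.693 × 10^17 m³/s²
GM/r = (1.693 × 10^17) / (1.296 × 10^11) = 1.30633 × 10^6 m²/s²
v = √(GM/r) = 1142.95 m/s ≈ 1.143 km/s

Final answer: 1.143 km/s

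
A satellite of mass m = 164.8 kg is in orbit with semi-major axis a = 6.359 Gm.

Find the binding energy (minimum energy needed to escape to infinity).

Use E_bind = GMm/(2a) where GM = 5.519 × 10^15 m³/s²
a = 6.359 Gm = 6.359 × 10^9 m
GM = 5.519 × 10^15 m³/s²
m = 164.8 kg
GMm = 5.519 × 10^15 × 164.8 = 9.09531 × 10^17 m³·kg/s²
2a = 1.2718 × 10^10 m
E_bind = GMm/(2a) = 7.15153 × 10^7 J ≈ 71.52 MJ

Final answer: 71.52 MJ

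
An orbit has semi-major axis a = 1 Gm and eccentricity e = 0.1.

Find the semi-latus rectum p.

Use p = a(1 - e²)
a = 1 Gm = 1 × 10^9 m
e = 0.1,  e² = 0.01,  1 − e² = 0.99
p = a(1 − e²) = 1 × 10^9 m × 0.99 = 9.9 × 10^8 m ≈ 990 Mm

Final answer: p = 990 Mm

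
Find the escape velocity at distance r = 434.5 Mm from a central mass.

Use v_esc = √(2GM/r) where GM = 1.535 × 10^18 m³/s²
r = 434.5 Mm = 4.345 × 10^8 m
GM = 1.535 × 10^18 m³/s²
2GM/r = 2 × (1.535 × 10^18) / (4.345 × 10^8) = 7.06559 × 10^9 m²/s²
v_esc = √(2GM/r) = 84057.1 m/s ≈ 84.06 km/s

Final answer: 84.06 km/s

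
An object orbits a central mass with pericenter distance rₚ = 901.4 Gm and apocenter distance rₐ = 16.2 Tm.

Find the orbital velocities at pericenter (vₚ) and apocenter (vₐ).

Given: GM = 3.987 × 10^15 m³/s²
rₚ = 901.4 Gm = 9.014 × 10^11 m
rₐ = 16.2 Tm = 1.62 × 10^13 m
GM = 3.987 × 10^15 m³/s²
a = (rₚ + rₐ)/2 = 8.5507 × 10^12 m
Vis-viva: v² = GM (2/r − 1/a)
vₚ² = 3.987 × 10^15 × (2.21877 × 10^-12 − 1.16949 × 10^-13) = 8379.96 m²/s²
vₚ = 91.5421 m/s ≈ 91.54 m/s
vₐ² = 3.987 × 10^15 × (1.23457 × 10^-13 − 1.16949 × 10^-13) = 25.9446 m²/s²
vₐ = 5.09358 m/s ≈ 5.094 m/s

Final answer: vₚ = 91.54 m/s, vₐ = 5.094 m/s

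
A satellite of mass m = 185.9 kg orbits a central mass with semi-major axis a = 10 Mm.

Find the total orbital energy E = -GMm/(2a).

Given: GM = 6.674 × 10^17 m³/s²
a = 10 Mm = 1 × 10^7 m
GM = 6.674 × 10^17 m³/s²
2a = 2 × 10^7 m
GMm = 6.674 × 10^17 × 185.9 = 1.2407 × 10^20 m³·kg/s²
E = −GMm/(2a) = -6.20348 × 10^12 J ≈ -6.203 TJ

Final answer: -6.203 TJ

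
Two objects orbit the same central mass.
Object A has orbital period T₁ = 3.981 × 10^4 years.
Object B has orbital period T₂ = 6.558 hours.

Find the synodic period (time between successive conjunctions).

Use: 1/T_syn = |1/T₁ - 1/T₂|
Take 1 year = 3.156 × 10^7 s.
T₁ = 3.981 × 10^4 years = 1.2564 × 10^12 s
T₂ = 6.558 hours = 23608.8 s
1/T₁ = 7.95923 × 10^-13 s⁻¹
1/T₂ = 4.23571 × 10^-5 s⁻¹
|1/T₁ − 1/T₂| = 4.23571 × 10^-5 s⁻¹
T_syn = 1 / |1/T₁ − 1/T₂| = 23608.8 s ≈ 6.558 hours

Final answer: T_syn = 6.558 hours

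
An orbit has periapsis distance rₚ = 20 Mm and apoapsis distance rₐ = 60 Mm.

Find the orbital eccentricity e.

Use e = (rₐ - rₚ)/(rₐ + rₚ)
rₚ = 20 Mm = 2 × 10^7 m
rₐ = 60 Mm = 6 × 10^7 m
rₐ − rₚ = 4 × 10^7 m
rₐ + rₚ = 8 × 10^7 m
e = (rₐ − rₚ)/(rₐ + rₚ) = 0.5

Final answer: e = 0.5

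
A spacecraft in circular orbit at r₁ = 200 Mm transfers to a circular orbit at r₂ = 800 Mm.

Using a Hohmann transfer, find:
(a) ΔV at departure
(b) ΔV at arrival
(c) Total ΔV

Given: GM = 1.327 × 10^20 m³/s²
r₁ = 200 Mm = 2 × 10^8 m
r₂ = 800 Mm = 8 × 10^8 m
GM = 1.327 × 10^20 m³/s²
Transfer ellipse: a_t = (r₁ + r₂)/2 = 5 × 10^8 m
Circular speed at r₁: v₁ = √(GM/r₁) = 814555 m/s
Transfer speed at r₁ (periapsis): v₁ₜ = √(GM(2/r₁ − 1/a_t)) = 1.03034 × 10^6 m/s
(a) ΔV₁ = v₁ₜ − v₁ = 215785 m/s ≈ 215.8 km/s
Circular speed at r₂: v₂ = √(GM/r₂) = 407278 m/s
Transfer speed at r₂ (apoapsis): v₂ₜ = √(GM(2/r₂ − 1/a_t)) = 257585 m/s
(b) ΔV₂ = v₂ − v₂ₜ = 149693 m/s ≈ 149.7 km/s
(c) ΔV_total = ΔV₁ + ΔV₂ = 365477 m/s ≈ 365.5 km/s

Final answer:
(a) ΔV₁ = 215.8 km/s
(b) ΔV₂ = 149.7 km/s
(c) ΔV_total = 365.5 km/s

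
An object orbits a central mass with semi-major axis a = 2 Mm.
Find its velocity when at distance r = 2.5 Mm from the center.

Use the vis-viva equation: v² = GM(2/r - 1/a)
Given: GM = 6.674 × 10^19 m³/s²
a = 2 Mm = 2 × 10^6 m
r = 2.5 Mm = 2.5 × 10^6 m
GM = 6.674 × 10^19 m³/s²
2/r − 1/a = 8 × 10^-7 − 5 × 10^-7 = 3 × 10^-7 m⁻¹
v² = GM (2/r − 1/a) = 2.0022 × 10^13 m²/s²
v = 4.47459 × 10^6 m/s ≈ 4475 km/s

Final answer: 4475 km/s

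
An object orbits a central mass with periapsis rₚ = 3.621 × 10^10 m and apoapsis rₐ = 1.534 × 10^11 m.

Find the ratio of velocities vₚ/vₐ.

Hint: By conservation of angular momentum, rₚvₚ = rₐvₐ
rₚ = 3.621 × 10^10 m
rₐ = 1.534 × 10^11 m
rₚvₚ = rₐvₐ  ⇒  vₚ/vₐ = rₐ/rₚ
vₚ/vₐ = (1.534 × 10^11) / (3.621 × 10^10) = 4.2364

Final answer: vₚ/vₐ = 4.236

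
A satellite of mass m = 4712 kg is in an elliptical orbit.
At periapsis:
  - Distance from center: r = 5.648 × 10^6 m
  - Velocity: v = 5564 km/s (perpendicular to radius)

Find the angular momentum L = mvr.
r = 5.648 × 10^6 m
v = 5564 km/s = 5.564 × 10^6 m/s
vr = 5.564 × 10^6 × 5.648 × 10^6 = 3.14255 × 10^13 m²/s
L = m × vr = 4712 × 3.14255 × 10^13 = 1.48077 × 10^17 kg·m²/s ≈ 1.481 × 10^17 kg·m²/s

Final answer: L = 1.481 × 10^17 kg·m²/s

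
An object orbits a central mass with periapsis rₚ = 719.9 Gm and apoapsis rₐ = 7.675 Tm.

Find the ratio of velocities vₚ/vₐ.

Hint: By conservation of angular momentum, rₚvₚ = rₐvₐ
rₚ = 719.9 Gm = 7.199 × 10^11 m
rₐ = 7.675 Tm = 7.675 × 10^12 m
rₚvₚ = rₐvₐ  ⇒  vₚ/vₐ = rₐ/rₚ
vₚ/vₐ = (7.675 × 10^12) / (7.199 × 10^11) = 10.6612

Final answer: vₚ/vₐ = 10.66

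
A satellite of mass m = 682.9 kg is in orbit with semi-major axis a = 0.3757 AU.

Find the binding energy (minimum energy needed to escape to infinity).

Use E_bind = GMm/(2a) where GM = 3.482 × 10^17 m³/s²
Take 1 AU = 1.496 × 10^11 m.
a = 0.3757 AU = 5.62047 × 10^10 m
GM = 3.482 × 10^17 m³/s²
m = 682.9 kg
GMm = 3.482 × 10^17 × 682.9 = 2.37786 × 10^20 m³·kg/s²
2a = 1.12409 × 10^11 m
E_bind = GMm/(2a) = 2.11535 × 10^9 J ≈ 2.115 GJ

Final answer: 2.115 GJ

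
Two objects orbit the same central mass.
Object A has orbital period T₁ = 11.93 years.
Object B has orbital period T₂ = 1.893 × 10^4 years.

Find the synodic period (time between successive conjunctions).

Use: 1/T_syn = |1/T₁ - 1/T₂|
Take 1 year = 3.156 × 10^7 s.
T₁ = 11.93 years = 3.76511 × 10^8 s
T₂ = 1.893 × 10^4 years = 5.97431 × 10^11 s
1/T₁ = 2.65597 × 10^-9 s⁻¹
1/T₂ = 1.67383 × 10^-12 s⁻¹
|1/T₁ − 1/T₂| = 2.65429 × 10^-9 s⁻¹
T_syn = 1 / |1/T₁ − 1/T₂| = 3.76748 × 10^8 s ≈ 11.94 years

Final answer: T_syn = 11.94 years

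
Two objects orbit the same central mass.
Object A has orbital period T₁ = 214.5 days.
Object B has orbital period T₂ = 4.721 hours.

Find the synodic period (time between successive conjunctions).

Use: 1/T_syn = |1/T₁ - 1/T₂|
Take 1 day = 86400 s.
T₁ = 214.5 days = 1.85328 × 10^7 s
T₂ = 4.721 hours = 16995.6 s
1/T₁ = 5.39584 × 10^-8 s⁻¹
1/T₂ = 5.88388 × 10^-5 s⁻¹
|1/T₁ − 1/T₂| = 5.87848 × 10^-5 s⁻¹
T_syn = 1 / |1/T₁ − 1/T₂| = 17011.2 s ≈ 4.725 hours

Final answer: T_syn = 4.725 hours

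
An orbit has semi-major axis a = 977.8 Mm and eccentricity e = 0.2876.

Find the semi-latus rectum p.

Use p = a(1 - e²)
a = 977.8 Mm = 9.778 × 10^8 m
e = 0.2876,  e² = 0.0827138,  1 − e² = 0.917286
p = a(1 − e²) = 9.778 × 10^8 m × 0.917286 = 8.96922 × 10^8 m ≈ 896.9 Mm

Final answer: p = 896.9 Mm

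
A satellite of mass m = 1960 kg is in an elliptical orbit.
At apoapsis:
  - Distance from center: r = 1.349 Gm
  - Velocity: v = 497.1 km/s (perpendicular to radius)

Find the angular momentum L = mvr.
r = 1.349 Gm = 1.349 × 10^9 m
v = 497.1 km/s = 497100 m/s
vr = 497100 × 1.349 × 10^9 = 6.70588 × 10^14 m²/s
L = m × vr = 1960 × 6.70588 × 10^14 = 1.31435 × 10^18 kg·m²/s ≈ 1.314 × 10^18 kg·m²/s

Final answer: L = 1.314 × 10^18 kg·m²/s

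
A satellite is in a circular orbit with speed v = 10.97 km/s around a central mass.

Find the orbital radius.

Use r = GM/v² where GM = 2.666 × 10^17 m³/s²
v = 10.97 km/s = 10970 m/s
GM = 2.666 × 10^17 m³/s²
v² = 1.20341 × 10^8 m²/s²
r = GM/v² = (2.666 × 10^17) / (1.20341 × 10^8) = 2.21537 × 10^9 m ≈ 2.215 Gm

Final answer: 2.215 Gm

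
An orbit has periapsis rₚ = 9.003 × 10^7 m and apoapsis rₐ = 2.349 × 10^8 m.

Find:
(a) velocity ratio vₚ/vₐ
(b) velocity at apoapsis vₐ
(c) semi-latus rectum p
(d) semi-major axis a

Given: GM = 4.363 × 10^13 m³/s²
rₚ = 9.003 × 10^7 m
rₐ = 2.349 × 10^8 m
GM = 4.363 × 10^13 m³/s²
a = (rₚ + rₐ)/2 = 1.62465 × 10^8 m
e = (rₐ − rₚ)/(rₐ + rₚ) = (1.4487 × 10^8) / (3.2493 × 10^8) = 0.44585
(a) vₚ/vₐ = rₐ/rₚ (angular momentum) = (2.349 × 10^8) / (9.003 × 10^7) = 2.60913 ≈ 2.609
(b) vₐ² = GM (2/rₐ − 1/a) = 4.363 × 10^13 × (8.51426 × 10^-9 − 6.15517 × 10^-9) = 102927 m²/s²;  vₐ = 320.822 m/s ≈ 320.8 m/s
(c) 1 − e² = 0.801218;  p = a(1 − e²) = 1.62465 × 10^8 × 0.801218 = 1.3017 × 10^8 m ≈ 1.302 × 10^8 m
(d) a = 1.62465 × 10^8 m ≈ 1.625 × 10^8 m

Final answer:
(a) velocity ratio vₚ/vₐ = 2.609
(b) velocity at apoapsis vₐ = 320.8 m/s
(c) semi-latus rectum p = 1.302 × 10^8 m
(d) semi-major axis a = 1.625 × 10^8 m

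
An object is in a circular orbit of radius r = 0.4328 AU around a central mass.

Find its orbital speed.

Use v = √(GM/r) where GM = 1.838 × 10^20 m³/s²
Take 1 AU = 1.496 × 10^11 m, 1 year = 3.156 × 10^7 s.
r = 0.4328 AU = 6.47469 × 10^10 m
GM = 1.838 × 10^20 m³/s²
GM/r = (1.838 × 10^20) / (6.47469 × 10^10) = 2.83875 × 10^9 m²/s²
v = √(GM/r) = 53279.9 m/s ≈ 11.24 AU/year

Final answer: 11.24 AU/year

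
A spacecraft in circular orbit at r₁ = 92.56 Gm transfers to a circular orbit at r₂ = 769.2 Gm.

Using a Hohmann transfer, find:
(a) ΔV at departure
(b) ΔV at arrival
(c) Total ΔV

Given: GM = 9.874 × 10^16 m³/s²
r₁ = 92.56 Gm = 9.256 × 10^10 m
r₂ = 769.2 Gm = 7.692 × 10^11 m
GM = 9.874 × 10^16 m³/s²
Transfer ellipse: a_t = (r₁ + r₂)/2 = 4.3088 × 10^11 m
Circular speed at r₁: v₁ = √(GM/r₁) = 1032.84 m/s
Transfer speed at r₁ (periapsis): v₁ₜ = √(GM(2/r₁ − 1/a_t)) = 1379.99 m/s
(a) ΔV₁ = v₁ₜ − v₁ = 347.147 m/s ≈ 347.1 m/s
Circular speed at r₂: v₂ = √(GM/r₂) = 358.284 m/s
Transfer speed at r₂ (apoapsis): v₂ₜ = √(GM(2/r₂ − 1/a_t)) = 166.058 m/s
(b) ΔV₂ = v₂ − v₂ₜ = 192.225 m/s ≈ 192.2 m/s
(c) ΔV_total = ΔV₁ + ΔV₂ = 539.372 m/s ≈ 539.4 m/s

Final answer:
(a) ΔV₁ = 347.1 m/s
(b) ΔV₂ = 192.2 m/s
(c) ΔV_total = 539.4 m/s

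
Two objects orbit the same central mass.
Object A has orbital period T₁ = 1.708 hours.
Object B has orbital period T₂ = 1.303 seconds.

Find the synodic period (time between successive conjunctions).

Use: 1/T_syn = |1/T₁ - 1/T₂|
T₁ = 1.708 hours = 6148.8 s
T₂ = 1.303 seconds
1/T₁ = 0.000162633 s⁻¹
1/T₂ = 0.76746 s⁻¹
|1/T₁ − 1/T₂| = 0.767297 s⁻¹
T_syn = 1 / |1/T₁ − 1/T₂| = 1.30328 s ≈ 1.303 seconds

Final answer: T_syn = 1.303 seconds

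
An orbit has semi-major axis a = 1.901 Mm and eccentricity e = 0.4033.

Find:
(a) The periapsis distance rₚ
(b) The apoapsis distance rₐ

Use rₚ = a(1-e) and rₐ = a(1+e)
a = 1.901 Mm = 1.901 × 10^6 m
e = 0.4033:  1 − e = 0.5967,  1 + e = 1.4033
(a) rₚ = a(1 − e) = 1.901 × 10^6 m × 0.5967 = 1.13433 × 10^6 m ≈ 1.134 Mm
(b) rₐ = a(1 + e) = 1.901 × 10^6 m × 1.4033 = 2.66767 × 10^6 m ≈ 2.668 Mm

Final answer:
(a) rₚ = 1.134 Mm
(b) rₐ = 2.668 Mm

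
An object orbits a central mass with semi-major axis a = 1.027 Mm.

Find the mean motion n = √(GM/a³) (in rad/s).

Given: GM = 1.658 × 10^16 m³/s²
a = 1.027 Mm = 1.027 × 10^6 m
GM = 1.658 × 10^16 m³/s²
a³ = 1.08321 × 10^18 m³
GM/a³ = (1.658 × 10^16) / (1.08321 × 10^18) = 0.0153064 s⁻²
n = √(GM/a³) = 0.123719 rad/s ≈ 0.1237 rad/s

Final answer: n = 0.1237 rad/s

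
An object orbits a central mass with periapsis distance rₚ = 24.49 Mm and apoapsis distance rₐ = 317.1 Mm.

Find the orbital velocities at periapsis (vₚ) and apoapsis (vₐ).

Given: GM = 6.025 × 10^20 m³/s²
rₚ = 24.49 Mm = 2.449 × 10^7 m
rₐ = 317.1 Mm = 3.171 × 10^8 m
GM = 6.025 × 10^20 m³/s²
a = (rₚ + rₐ)/2 = 1.70795 × 10^8 m
Vis-viva: v² = GM (2/r − 1/a)
vₚ² = 6.025 × 10^20 × (8.1666 × 10^-8 − 5.85497 × 10^-9) = 4.56761 × 10^13 m²/s²
vₚ = 6.75841 × 10^6 m/s ≈ 6758 km/s
vₐ² = 6.025 × 10^20 × (6.30716 × 10^-9 − 5.85497 × 10^-9) = 2.72442 × 10^11 m²/s²
vₐ = 521960 m/s ≈ 522 km/s

Final answer: vₚ = 6758 km/s, vₐ = 522 km/s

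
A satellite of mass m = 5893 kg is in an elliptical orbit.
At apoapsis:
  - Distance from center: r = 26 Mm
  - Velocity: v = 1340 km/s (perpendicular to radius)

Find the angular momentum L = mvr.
r = 26 Mm = 2.6 × 10^7 m
v = 1340 km/s = 1.34 × 10^6 m/s
vr = 1.34 × 10^6 × 2.6 × 10^7 = 3.484 × 10^13 m²/s
L = m × vr = 5893 × 3.484 × 10^13 = 2.05312 × 10^17 kg·m²/s ≈ 2.053 × 10^17 kg·m²/s

Final answer: L = 2.053 × 10^17 kg·m²/s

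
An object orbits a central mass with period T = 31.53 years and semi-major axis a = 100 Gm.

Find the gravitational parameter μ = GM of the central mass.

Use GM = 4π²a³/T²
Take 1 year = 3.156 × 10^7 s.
T = 31.53 years = 9.95087 × 10^8 s
a = 100 Gm = 1 × 10^11 m
a³ = 1 × 10^33 m³
T² = 9.90198 × 10^17 s²
GM = 4π² × (1 × 10^33) / (9.90198 × 10^17) = 3.98692 × 10^16 m³/s²
GM ≈ 3.987 × 10^16 m³/s²

Final answer: GM = 3.987 × 10^16 m³/s²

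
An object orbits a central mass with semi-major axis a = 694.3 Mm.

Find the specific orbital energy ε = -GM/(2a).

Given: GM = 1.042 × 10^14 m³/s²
a = 694.3 Mm = 6.943 × 10^8 m
GM = 1.042 × 10^14 m³/s²
2a = 1.3886 × 10^9 m
ε = −GM/(2a) = -75039.6 J/kg ≈ -75.04 kJ/kg

Final answer: -75.04 kJ/kg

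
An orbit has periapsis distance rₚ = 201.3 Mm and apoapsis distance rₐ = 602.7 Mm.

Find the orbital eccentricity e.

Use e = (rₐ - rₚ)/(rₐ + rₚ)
rₚ = 201.3 Mm = 2.013 × 10^8 m
rₐ = 602.7 Mm = 6.027 × 10^8 m
rₐ − rₚ = 4.014 × 10^8 m
rₐ + rₚ = 8.04 × 10^8 m
e = (rₐ − rₚ)/(rₐ + rₚ) = 0.499254

Final answer: e = 0.4993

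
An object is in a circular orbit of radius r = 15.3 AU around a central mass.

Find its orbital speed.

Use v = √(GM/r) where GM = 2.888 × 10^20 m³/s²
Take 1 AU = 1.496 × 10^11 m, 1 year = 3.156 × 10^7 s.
r = 15.3 AU = 2.28888 × 10^12 m
GM = 2.888 × 10^20 m³/s²
GM/r = (2.888 × 10^20) / (2.28888 × 10^12) = 1.26175 × 10^8 m²/s²
v = √(GM/r) = 11232.8 m/s ≈ 2.37 AU/year

Final answer: 2.37 AU/year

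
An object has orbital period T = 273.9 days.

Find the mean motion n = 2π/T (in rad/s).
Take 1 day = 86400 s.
T = 273.9 days = 2.3665 × 10^7 s
n = 2π / (2.3665 × 10^7 s) = 2.65506 × 10^-7 rad/s ≈ 2.655 × 10^-7 rad/s

Final answer: n = 2.655 × 10^-7 rad/s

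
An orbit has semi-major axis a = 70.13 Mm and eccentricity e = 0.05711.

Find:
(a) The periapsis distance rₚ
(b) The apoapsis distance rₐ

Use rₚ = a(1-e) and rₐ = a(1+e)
a = 70.13 Mm = 7.013 × 10^7 m
e = 0.05711:  1 − e = 0.94289,  1 + e = 1.05711
(a) rₚ = a(1 − e) = 7.013 × 10^7 m × 0.94289 = 6.61249 × 10^7 m ≈ 66.12 Mm
(b) rₐ = a(1 + e) = 7.013 × 10^7 m × 1.05711 = 7.41351 × 10^7 m ≈ 74.14 Mm

Final answer:
(a) rₚ = 66.12 Mm
(b) rₐ = 74.14 Mm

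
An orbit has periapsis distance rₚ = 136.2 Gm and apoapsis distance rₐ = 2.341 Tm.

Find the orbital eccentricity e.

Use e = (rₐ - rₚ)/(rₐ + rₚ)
rₚ = 136.2 Gm = 1.362 × 10^11 m
rₐ = 2.341 Tm = 2.341 × 10^12 m
rₐ − rₚ = 2.2048 × 10^12 m
rₐ + rₚ = 2.4772 × 10^12 m
e = (rₐ − rₚ)/(rₐ + rₚ) = 0.890037

Final answer: e = 0.89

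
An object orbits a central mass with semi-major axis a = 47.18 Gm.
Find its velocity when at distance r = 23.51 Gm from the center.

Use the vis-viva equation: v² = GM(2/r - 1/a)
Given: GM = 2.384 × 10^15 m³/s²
a = 47.18 Gm = 4.718 × 10^10 m
r = 23.51 Gm = 2.351 × 10^10 m
GM = 2.384 × 10^15 m³/s²
2/r − 1/a = 8.50702 × 10^-11 − 2.11954 × 10^-11 = 6.38748 × 10^-11 m⁻¹
v² = GM (2/r − 1/a) = 152277 m²/s²
v = 390.227 m/s ≈ 390.2 m/s

Final answer: 390.2 m/s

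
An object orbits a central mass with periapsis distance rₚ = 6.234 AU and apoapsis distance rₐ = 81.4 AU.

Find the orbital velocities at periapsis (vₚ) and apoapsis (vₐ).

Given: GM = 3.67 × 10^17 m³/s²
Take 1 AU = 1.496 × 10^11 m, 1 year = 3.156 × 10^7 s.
rₚ = 6.234 AU = 9.32606 × 10^11 m
rₐ = 81.4 AU = 1.21774 × 10^13 m
GM = 3.67 × 10^17 m³/s²
a = (rₚ + rₐ)/2 = 6.55502 × 10^12 m
Vis-viva: v² = GM (2/r − 1/a)
vₚ² = 3.67 × 10^17 × (2.14453 × 10^-12 − 1.52555 × 10^-13) = 731054 m²/s²
vₚ = 855.017 m/s ≈ 0.1804 AU/year
vₐ² = 3.67 × 10^17 × (1.64238 × 10^-13 − 1.52555 × 10^-13) = 4287.8 m²/s²
vₐ = 65.4813 m/s ≈ 65.48 m/s

Final answer: vₚ = 0.1804 AU/year, vₐ = 65.48 m/s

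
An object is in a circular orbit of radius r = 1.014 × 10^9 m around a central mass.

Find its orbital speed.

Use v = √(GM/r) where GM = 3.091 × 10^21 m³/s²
r = 1.014 × 10^9 m
GM = 3.091 × 10^21 m³/s²
GM/r = (3.091 × 10^21) / (1.014 × 10^9) = 3.04832 × 10^12 m²/s²
v = √(GM/r) = 1.74594 × 10^6 m/s ≈ 1746 km/s

Final answer: 1746 km/s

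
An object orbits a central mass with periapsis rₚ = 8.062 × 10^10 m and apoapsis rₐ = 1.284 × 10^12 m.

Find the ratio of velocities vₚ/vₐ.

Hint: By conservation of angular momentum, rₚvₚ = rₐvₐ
rₚ = 8.062 × 10^10 m
rₐ = 1.284 × 10^12 m
rₚvₚ = rₐvₐ  ⇒  vₚ/vₐ = rₐ/rₚ
vₚ/vₐ = (1.284 × 10^12) / (8.062 × 10^10) = 15.9266

Final answer: vₚ/vₐ = 15.93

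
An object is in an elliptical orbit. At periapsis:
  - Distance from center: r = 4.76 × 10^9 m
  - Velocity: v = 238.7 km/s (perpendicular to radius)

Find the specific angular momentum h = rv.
r = 4.76 × 10^9 m
v = 238.7 km/s = 238700 m/s
h = rv = 4.76 × 10^9 × 238700 = 1.13621 × 10^15 m²/s ≈ 1.136 × 10^15 m²/s

Final answer: h = 1.136 × 10^15 m²/s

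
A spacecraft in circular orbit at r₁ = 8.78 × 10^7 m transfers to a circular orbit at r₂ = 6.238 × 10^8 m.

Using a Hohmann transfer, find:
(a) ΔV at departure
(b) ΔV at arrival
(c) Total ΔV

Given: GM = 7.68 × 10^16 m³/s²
r₁ = 8.78 × 10^7 m
r₂ = 6.238 × 10^8 m
GM = 7.68 × 10^16 m³/s²
Transfer ellipse: a_t = (r₁ + r₂)/2 = 3.558 × 10^8 m
Circular speed at r₁: v₁ = √(GM/r₁) = 29575.6 m/s
Transfer speed at r₁ (periapsis): v₁ₜ = √(GM(2/r₁ − 1/a_t)) = 39160.9 m/s
(a) ΔV₁ = v₁ₜ − v₁ = 9585.35 m/s ≈ 9.585 km/s
Circular speed at r₂: v₂ = √(GM/r₂) = 11095.8 m/s
Transfer speed at r₂ (apoapsis): v₂ₜ = √(GM(2/r₂ − 1/a_t)) = 5511.91 m/s
(b) ΔV₂ = v₂ − v₂ₜ = 5583.87 m/s ≈ 5.584 km/s
(c) ΔV_total = ΔV₁ + ΔV₂ = 15169.2 m/s ≈ 15.17 km/s

Final answer:
(a) ΔV₁ = 9.585 km/s
(b) ΔV₂ = 5.584 km/s
(c) ΔV_total = 15.17 km/s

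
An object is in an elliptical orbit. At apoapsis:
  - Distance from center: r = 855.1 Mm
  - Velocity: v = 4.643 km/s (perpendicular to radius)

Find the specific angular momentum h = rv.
r = 855.1 Mm = 8.551 × 10^8 m
v = 4.643 km/s = 4643 m/s
h = rv = 8.551 × 10^8 × 4643 = 3.97023 × 10^12 m²/s ≈ 3.97 × 10^12 m²/s

Final answer: h = 3.97 × 10^12 m²/s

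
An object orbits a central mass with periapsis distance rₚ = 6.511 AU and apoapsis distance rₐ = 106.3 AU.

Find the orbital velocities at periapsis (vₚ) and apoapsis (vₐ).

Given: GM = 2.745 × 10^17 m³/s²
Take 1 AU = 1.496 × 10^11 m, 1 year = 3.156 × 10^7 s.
rₚ = 6.511 AU = 9.74046 × 10^11 m
rₐ = 106.3 AU = 1.59025 × 10^13 m
GM = 2.745 × 10^17 m³/s²
a = (rₚ + rₐ)/2 = 8.43826 × 10^12 m
Vis-viva: v² = GM (2/r − 1/a)
vₚ² = 2.745 × 10^17 × (2.05329 × 10^-12 − 1.18508 × 10^-13) = 531098 m²/s²
vₚ = 728.765 m/s ≈ 0.1537 AU/year
vₐ² = 2.745 × 10^17 × (1.25767 × 10^-13 − 1.18508 × 10^-13) = 1992.52 m²/s²
vₐ = 44.6377 m/s ≈ 44.64 m/s

Final answer: vₚ = 0.1537 AU/year, vₐ = 44.64 m/s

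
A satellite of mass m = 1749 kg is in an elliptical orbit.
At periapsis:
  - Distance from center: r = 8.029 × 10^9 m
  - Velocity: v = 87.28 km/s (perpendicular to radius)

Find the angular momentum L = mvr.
r = 8.029 × 10^9 m
v = 87.28 km/s = 87280 m/s
vr = 87280 × 8.029 × 10^9 = 7.00771 × 10^14 m²/s
L = m × vr = 1749 × 7.00771 × 10^14 = 1.22565 × 10^18 kg·m²/s ≈ 1.226 × 10^18 kg·m²/s

Final answer: L = 1.226 × 10^18 kg·m²/s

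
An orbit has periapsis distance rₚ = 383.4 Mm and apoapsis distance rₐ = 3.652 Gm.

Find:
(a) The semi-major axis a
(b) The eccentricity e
rₚ = 383.4 Mm = 3.834 × 10^8 m
rₐ = 3.652 Gm = 3.652 × 10^9 m
(a) a = (rₚ + rₐ)/2 = 2.0177 × 10^9 m ≈ 2.018 Gm
(b) e = (rₐ − rₚ)/(rₐ + rₚ) = (3.2686 × 10^9) / (4.0354 × 10^9) = 0.809982

Final answer:
(a) a = 2.018 Gm
(b) e = 0.81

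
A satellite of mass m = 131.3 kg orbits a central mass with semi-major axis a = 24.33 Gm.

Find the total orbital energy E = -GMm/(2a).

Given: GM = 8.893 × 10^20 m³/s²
a = 24.33 Gm = 2.433 × 10^10 m
GM = 8.893 × 10^20 m³/s²
2a = 4.866 × 10^10 m
GMm = 8.893 × 10^20 × 131.3 = 1.16765 × 10^23 m³·kg/s²
E = −GMm/(2a) = -2.39961 × 10^12 J ≈ -2.4 TJ

Final answer: -2.4 TJ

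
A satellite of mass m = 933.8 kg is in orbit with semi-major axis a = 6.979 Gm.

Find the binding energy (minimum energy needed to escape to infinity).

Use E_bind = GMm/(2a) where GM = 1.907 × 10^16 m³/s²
a = 6.979 Gm = 6.979 × 10^9 m
GM = 1.907 × 10^16 m³/s²
m = 933.8 kg
GMm = 1.907 × 10^16 × 933.8 = 1.78076 × 10^19 m³·kg/s²
2a = 1.3958 × 10^10 m
E_bind = GMm/(2a) = 1.2758 × 10^9 J ≈ 1.276 GJ

Final answer: 1.276 GJ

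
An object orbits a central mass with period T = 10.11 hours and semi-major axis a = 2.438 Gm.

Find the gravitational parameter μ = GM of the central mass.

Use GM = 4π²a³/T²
T = 10.11 hours = 36396 s
a = 2.438 Gm = 2.438 × 10^9 m
a³ = 1.44911 × 10^28 m³
T² = 1.32467 × 10^9 s²
GM = 4π² × (1.44911 × 10^28) / (1.32467 × 10^9) = 4.3187 × 10^20 m³/s²
GM ≈ 4.319 × 10^20 m³/s²

Final answer: GM = 4.319 × 10^20 m³/s²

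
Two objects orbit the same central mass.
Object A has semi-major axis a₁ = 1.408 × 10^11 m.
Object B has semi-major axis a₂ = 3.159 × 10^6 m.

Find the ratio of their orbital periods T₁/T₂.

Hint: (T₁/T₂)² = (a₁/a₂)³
a₁ = 1.408 × 10^11 m
a₂ = 3.159 × 10^6 m
a₁/a₂ = 44571.1
T₁/T₂ = (a₁/a₂)^(3/2) = (44571.1)^1.5 = 9.40978 × 10^6

Final answer: T₁/T₂ = 9.41 × 10^6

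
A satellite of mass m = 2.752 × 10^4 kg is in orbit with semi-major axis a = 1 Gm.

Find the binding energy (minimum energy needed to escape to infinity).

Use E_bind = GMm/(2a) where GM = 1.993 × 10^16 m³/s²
a = 1 Gm = 1 × 10^9 m
GM = 1.993 × 10^16 m³/s²
m = 2.752 × 10^4 kg
GMm = 1.993 × 10^16 × 27520 = 5.48474 × 10^20 m³·kg/s²
2a = 2 × 10^9 m
E_bind = GMm/(2a) = 2.74237 × 10^11 J ≈ 274.2 GJ

Final answer: 274.2 GJ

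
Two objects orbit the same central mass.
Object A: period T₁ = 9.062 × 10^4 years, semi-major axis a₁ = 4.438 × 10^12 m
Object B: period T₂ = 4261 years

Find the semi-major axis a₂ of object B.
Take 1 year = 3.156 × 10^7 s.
T₁ = 9.062 × 10^4 years = 2.85997 × 10^12 s
T₂ = 4261 years = 1.34477 × 10^11 s
a₁ = 4.438 × 10^12 m
Kepler's third law: (T₂/T₁)² = (a₂/a₁)³  ⇒  a₂ = a₁ (T₂/T₁)^(2/3)
T₂/T₁ = 0.0470205
(T₂/T₁)^(2/3) = 0.130274
a₂ = 4.438 × 10^12 m × 0.130274 = 5.78157 × 10^11 m ≈ 5.782 × 10^11 m

Final answer: a₂ = 5.782 × 10^11 m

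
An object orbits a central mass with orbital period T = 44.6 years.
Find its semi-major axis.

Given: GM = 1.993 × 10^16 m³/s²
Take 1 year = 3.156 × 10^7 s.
T = 44.6 years = 1.40758 × 10^9 s
GM = 1.993 × 10^16 m³/s²
Kepler's third law: a³ = GM T² / (4π²)
T² = 1.98127 × 10^18 s²
a³ = (1.993 × 10^16) × (1.98127 × 10^18) / (4π²) = 1.00021 × 10^33 m³
a = (a³)^(1/3) = 1.00007 × 10^11 m ≈ 100 Gm

Final answer: 100 Gm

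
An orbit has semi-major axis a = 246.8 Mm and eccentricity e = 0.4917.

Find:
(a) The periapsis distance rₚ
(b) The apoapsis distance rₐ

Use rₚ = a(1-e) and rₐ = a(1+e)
a = 246.8 Mm = 2.468 × 10^8 m
e = 0.4917:  1 − e = 0.5083,  1 + e = 1.4917
(a) rₚ = a(1 − e) = 2.468 × 10^8 m × 0.5083 = 1.25448 × 10^8 m ≈ 125.4 Mm
(b) rₐ = a(1 + e) = 2.468 × 10^8 m × 1.4917 = 3.68152 × 10^8 m ≈ 368.2 Mm

Final answer:
(a) rₚ = 125.4 Mm
(b) rₐ = 368.2 Mm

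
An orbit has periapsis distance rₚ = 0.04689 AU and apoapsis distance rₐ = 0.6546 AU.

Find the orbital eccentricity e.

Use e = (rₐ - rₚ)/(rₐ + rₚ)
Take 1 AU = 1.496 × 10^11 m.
rₚ = 0.04689 AU = 7.01474 × 10^9 m
rₐ = 0.6546 AU = 9.79282 × 10^10 m
rₐ − rₚ = 9.09134 × 10^10 m
rₐ + rₚ = 1.04943 × 10^11 m
e = (rₐ − rₚ)/(rₐ + rₚ) = 0.866313

Final answer: e = 0.8663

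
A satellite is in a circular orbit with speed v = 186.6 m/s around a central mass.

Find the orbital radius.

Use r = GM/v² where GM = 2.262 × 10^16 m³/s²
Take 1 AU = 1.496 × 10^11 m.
v = 186.6 m/s
GM = 2.262 × 10^16 m³/s²
v² = 34819.6 m²/s²
r = GM/v² = (2.262 × 10^16) / 34819.6 = 6.49635 × 10^11 m ≈ 4.342 AU

Final answer: 4.342 AU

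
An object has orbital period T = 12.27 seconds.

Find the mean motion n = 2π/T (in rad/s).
T = 12.27 seconds
n = 2π / 12.27 s = 0.512077 rad/s ≈ 0.5121 rad/s

Final answer: n = 0.5121 rad/s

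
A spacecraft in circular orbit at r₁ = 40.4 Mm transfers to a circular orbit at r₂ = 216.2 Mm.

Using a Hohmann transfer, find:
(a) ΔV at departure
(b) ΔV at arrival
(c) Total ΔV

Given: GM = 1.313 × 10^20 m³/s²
r₁ = 40.4 Mm = 4.04 × 10^7 m
r₂ = 216.2 Mm = 2.162 × 10^8 m
GM = 1.313 × 10^20 m³/s²
Transfer ellipse: a_t = (r₁ + r₂)/2 = 1.283 × 10^8 m
Circular speed at r₁: v₁ = √(GM/r₁) = 1.80278 × 10^6 m/s
Transfer speed at r₁ (periapsis): v₁ₜ = √(GM(2/r₁ − 1/a_t)) = 2.34022 × 10^6 m/s
(a) ΔV₁ = v₁ₜ − v₁ = 537442 m/s ≈ 537.4 km/s
Circular speed at r₂: v₂ = √(GM/r₂) = 779300 m/s
Transfer speed at r₂ (apoapsis): v₂ₜ = √(GM(2/r₂ − 1/a_t)) = 437302 m/s
(b) ΔV₂ = v₂ − v₂ₜ = 341997 m/s ≈ 342 km/s
(c) ΔV_total = ΔV₁ + ΔV₂ = 879439 m/s ≈ 879.4 km/s

Final answer:
(a) ΔV₁ = 537.4 km/s
(b) ΔV₂ = 342 km/s
(c) ΔV_total = 879.4 km/s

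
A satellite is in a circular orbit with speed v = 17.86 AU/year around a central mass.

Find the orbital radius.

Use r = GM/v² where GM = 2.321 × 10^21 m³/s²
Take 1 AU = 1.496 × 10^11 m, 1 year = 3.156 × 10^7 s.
v = 17.86 AU/year = 84659.6 m/s
GM = 2.321 × 10^21 m³/s²
v² = 7.16724 × 10^9 m²/s²
r = GM/v² = (2.321 × 10^21) / (7.16724 × 10^9) = 3.23834 × 10^11 m ≈ 2.165 AU

Final answer: 2.165 AU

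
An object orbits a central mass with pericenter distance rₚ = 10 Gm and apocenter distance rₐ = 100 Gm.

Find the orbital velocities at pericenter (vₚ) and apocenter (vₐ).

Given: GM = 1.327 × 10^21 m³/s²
rₚ = 10 Gm = 1 × 10^10 m
rₐ = 100 Gm = 1 × 10^11 m
GM = 1.327 × 10^21 m³/s²
a = (rₚ + rₐ)/2 = 5.5 × 10^10 m
Vis-viva: v² = GM (2/r − 1/a)
vₚ² = 1.327 × 10^21 × (2 × 10^-10 − 1.81818 × 10^-11) = 2.41273 × 10^11 m²/s²
vₚ = 491195 m/s ≈ 491.2 km/s
vₐ² = 1.327 × 10^21 × (2 × 10^-11 − 1.81818 × 10^-11) = 2.41273 × 10^9 m²/s²
vₐ = 49119.5 m/s ≈ 49.12 km/s

Final answer: vₚ = 491.2 km/s, vₐ = 49.12 km/s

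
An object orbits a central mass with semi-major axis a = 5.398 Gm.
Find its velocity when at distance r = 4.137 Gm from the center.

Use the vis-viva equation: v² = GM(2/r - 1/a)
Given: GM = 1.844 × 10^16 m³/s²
a = 5.398 Gm = 5.398 × 10^9 m
r = 4.137 Gm = 4.137 × 10^9 m
GM = 1.844 × 10^16 m³/s²
2/r − 1/a = 4.83442 × 10^-10 − 1.85254 × 10^-10 = 2.98188 × 10^-10 m⁻¹
v² = GM (2/r − 1/a) = 5.49859 × 10^6 m²/s²
v = 2344.91 m/s ≈ 2.345 km/s

Final answer: 2.345 km/s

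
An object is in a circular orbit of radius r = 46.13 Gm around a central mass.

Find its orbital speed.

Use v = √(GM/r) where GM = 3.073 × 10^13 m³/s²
r = 46.13 Gm = 4.613 × 10^10 m
GM = 3.073 × 10^13 m³/s²
GM/r = (3.073 × 10^13) / (4.613 × 10^10) = 666.161 m²/s²
v = √(GM/r) = 25.8101 m/s ≈ 25.81 m/s

Final answer: 25.81 m/s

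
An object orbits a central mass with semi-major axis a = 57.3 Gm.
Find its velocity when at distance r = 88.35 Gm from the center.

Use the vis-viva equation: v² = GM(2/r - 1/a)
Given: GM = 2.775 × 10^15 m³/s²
a = 57.3 Gm = 5.73 × 10^10 m
r = 88.35 Gm = 8.835 × 10^10 m
GM = 2.775 × 10^15 m³/s²
2/r − 1/a = 2.26372 × 10^-11 − 1.7452 × 10^-11 = 5.18523 × 10^-12 m⁻¹
v² = GM (2/r − 1/a) = 14389 m²/s²
v = 119.954 m/s ≈ 120 m/s

Final answer: 120 m/s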